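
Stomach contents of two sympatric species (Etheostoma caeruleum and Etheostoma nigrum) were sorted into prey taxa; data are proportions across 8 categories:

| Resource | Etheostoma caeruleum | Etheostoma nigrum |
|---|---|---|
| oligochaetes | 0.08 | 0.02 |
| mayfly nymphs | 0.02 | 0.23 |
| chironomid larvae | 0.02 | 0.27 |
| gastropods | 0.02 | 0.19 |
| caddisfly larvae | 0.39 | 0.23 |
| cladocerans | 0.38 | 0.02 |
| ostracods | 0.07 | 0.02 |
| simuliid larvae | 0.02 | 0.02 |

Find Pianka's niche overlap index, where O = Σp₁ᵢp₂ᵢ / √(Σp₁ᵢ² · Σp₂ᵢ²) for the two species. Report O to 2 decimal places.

0.44

Σ p₁ᵢp₂ᵢ = 0.0016 + 0.0046 + 0.0054 + 0.0038 + 0.0897 + 0.0076 + 0.0014 + 0.0004 = 0.1145
Σp_1ᵢ² = 0.08² + 0.02² + 0.02² + 0.02² + 0.39² + 0.38² + 0.07² + 0.02² = 0.0064 + 0.0004 + 0.0004 + 0.0004 + 0.1521 + 0.1444 + 0.0049 + 0.0004 = 0.3094
Σp_2ᵢ² = 0.02² + 0.23² + 0.27² + 0.19² + 0.23² + 0.02² + 0.02² + 0.02² = 0.0004 + 0.0529 + 0.0729 + 0.0361 + 0.0529 + 0.0004 + 0.0004 + 0.0004 = 0.2164
O = 0.1145 / √(0.3094 × 0.2164) = 0.1145 / 0.25876 = 0.4425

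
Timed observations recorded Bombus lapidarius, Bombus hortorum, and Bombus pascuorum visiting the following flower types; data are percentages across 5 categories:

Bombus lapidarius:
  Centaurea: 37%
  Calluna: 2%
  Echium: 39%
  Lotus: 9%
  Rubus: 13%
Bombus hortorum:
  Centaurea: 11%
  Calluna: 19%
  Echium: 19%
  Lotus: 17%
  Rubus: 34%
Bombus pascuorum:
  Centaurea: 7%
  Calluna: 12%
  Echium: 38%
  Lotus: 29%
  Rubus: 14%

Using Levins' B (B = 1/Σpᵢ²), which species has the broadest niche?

Bombus hortorum

Convert percentages to proportions (divide by 100).
Σp_lapiᵢ² = 0.37² + 0.02² + 0.39² + 0.09² + 0.13² = 0.1369 + 0.0004 + 0.1521 + 0.0081 + 0.0169 = 0.3144
B_lapi = 1 / 0.3144 = 3.1807
Σp_hortᵢ² = 0.11² + 0.19² + 0.19² + 0.17² + 0.34² = 0.0121 + 0.0361 + 0.0361 + 0.0289 + 0.1156 = 0.2288
B_hort = 1 / 0.2288 = 4.3706
Σp_pascᵢ² = 0.07² + 0.12² + 0.38² + 0.29² + 0.14² = 0.0049 + 0.0144 + 0.1444 + 0.0841 + 0.0196 = 0.2674
B_pasc = 1 / 0.2674 = 3.7397
Highest B → broadest niche (most generalist): Bombus hortorum (B = 4.37).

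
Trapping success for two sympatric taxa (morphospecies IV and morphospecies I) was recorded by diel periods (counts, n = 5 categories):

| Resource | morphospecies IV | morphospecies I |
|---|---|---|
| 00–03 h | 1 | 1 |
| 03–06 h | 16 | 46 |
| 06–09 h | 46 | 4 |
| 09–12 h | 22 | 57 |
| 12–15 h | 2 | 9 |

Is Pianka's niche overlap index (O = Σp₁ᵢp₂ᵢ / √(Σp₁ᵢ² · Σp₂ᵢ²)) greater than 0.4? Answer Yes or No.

Proportions for morphospecies IV (n=87): 1/87=0.0115, 16/87=0.1839, 46/87=0.5287, 22/87=0.2529, 2/87=0.0230
Proportions for morphospecies I (n=117): 1/117=0.0085, 46/117=0.3932, 4/117=0.0342, 57/117=0.4872, 9/117=0.0769
Σ p₁ᵢp₂ᵢ = 0.000098 + 0.072309 + 0.018082 + 0.123213 + 0.001769 = 0.215471
Σp_1ᵢ² = 0.0115² + 0.1839² + 0.5287² + 0.2529² + 0.0230² = 0.000132 + 0.033819 + 0.279524 + 0.063958 + 0.000529 = 0.377962
Σp_2ᵢ² = 0.0085² + 0.3932² + 0.0342² + 0.4872² + 0.0769² = 0.000072 + 0.154606 + 0.001170 + 0.237364 + 0.005914 = 0.399126
O = 0.215471 / √(0.377962 × 0.399126) = 0.215471 / 0.3883999 = 0.5548
O = 0.5548 > 0.4 → Yes.

Yes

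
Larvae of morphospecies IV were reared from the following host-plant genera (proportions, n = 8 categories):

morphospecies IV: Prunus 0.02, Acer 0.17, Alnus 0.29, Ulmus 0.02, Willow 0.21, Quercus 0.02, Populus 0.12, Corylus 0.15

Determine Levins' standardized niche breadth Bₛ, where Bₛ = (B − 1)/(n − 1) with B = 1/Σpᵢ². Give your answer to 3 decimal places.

Σpᵢ² = 0.02² + 0.17² + 0.29² + 0.02² + 0.21² + 0.02² + 0.12² + 0.15² = 0.0004 + 0.0289 + 0.0841 + 0.0004 + 0.0441 + 0.0004 + 0.0144 + 0.0225 = 0.1952
B = 1 / 0.1952 = 5.12295
Bₛ = (B − 1)/(n − 1) = (5.12295 − 1)/(8 − 1) = 4.12295/7 = 0.58899

0.589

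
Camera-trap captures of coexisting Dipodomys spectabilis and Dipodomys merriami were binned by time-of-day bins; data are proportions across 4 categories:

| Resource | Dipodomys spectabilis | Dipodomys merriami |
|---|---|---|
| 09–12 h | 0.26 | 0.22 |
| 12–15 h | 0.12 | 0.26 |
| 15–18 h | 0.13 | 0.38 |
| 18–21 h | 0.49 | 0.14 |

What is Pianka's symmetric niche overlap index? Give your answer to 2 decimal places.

Σ p₁ᵢp₂ᵢ = 0.0572 + 0.0312 + 0.0494 + 0.0686 = 0.2064
Σp_1ᵢ² = 0.26² + 0.12² + 0.13² + 0.49² = 0.0676 + 0.0144 + 0.0169 + 0.2401 = 0.3390
Σp_2ᵢ² = 0.22² + 0.26² + 0.38² + 0.14² = 0.0484 + 0.0676 + 0.1444 + 0.0196 = 0.2800
O = 0.2064 / √(0.3390 × 0.2800) = 0.2064 / 0.30809 = 0.6699

0.67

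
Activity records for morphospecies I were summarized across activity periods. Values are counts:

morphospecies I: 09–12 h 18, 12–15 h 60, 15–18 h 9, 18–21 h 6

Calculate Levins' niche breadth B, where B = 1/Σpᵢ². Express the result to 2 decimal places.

2.14

Proportions for morphospecies I (n=93): 18/93=0.1935, 60/93=0.6452, 9/93=0.0968, 6/93=0.0645
Σpᵢ² = 0.1935² + 0.6452² + 0.0968² + 0.0645² = 0.037442 + 0.416283 + 0.009370 + 0.004160 = 0.467255
B = 1 / 0.467255 = 2.1402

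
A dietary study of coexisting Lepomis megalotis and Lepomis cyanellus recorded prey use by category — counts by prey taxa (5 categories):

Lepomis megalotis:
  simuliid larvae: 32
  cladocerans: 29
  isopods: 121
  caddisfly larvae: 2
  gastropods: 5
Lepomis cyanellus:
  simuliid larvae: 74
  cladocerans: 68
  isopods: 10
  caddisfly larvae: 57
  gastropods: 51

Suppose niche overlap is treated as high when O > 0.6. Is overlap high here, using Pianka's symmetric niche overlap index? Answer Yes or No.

Proportions for Lepomis megalotis (n=189): 32/189=0.1693, 29/189=0.1534, 121/189=0.6402, 2/189=0.0106, 5/189=0.0265
Proportions for Lepomis cyanellus (n=260): 74/260=0.2846, 68/260=0.2615, 10/260=0.0385, 57/260=0.2192, 51/260=0.1962
Σ p₁ᵢp₂ᵢ = 0.048183 + 0.040114 + 0.024648 + 0.002324 + 0.005199 = 0.120468
Σp_1ᵢ² = 0.1693² + 0.1534² + 0.6402² + 0.0106² + 0.0265² = 0.028662 + 0.023532 + 0.409856 + 0.000112 + 0.000702 = 0.462864
Σp_2ᵢ² = 0.2846² + 0.2615² + 0.0385² + 0.2192² + 0.1962² = 0.080997 + 0.068382 + 0.001482 + 0.048049 + 0.038494 = 0.237404
O = 0.120468 / √(0.462864 × 0.237404) = 0.120468 / 0.3314902 = 0.3634
O = 0.3634 < 0.6 → No.

No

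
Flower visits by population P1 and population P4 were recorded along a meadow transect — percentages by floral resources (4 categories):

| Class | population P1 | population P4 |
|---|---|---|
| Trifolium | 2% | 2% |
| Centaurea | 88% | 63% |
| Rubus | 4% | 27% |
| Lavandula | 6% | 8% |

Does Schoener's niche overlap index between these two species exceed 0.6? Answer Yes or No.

Yes

Convert percentages to proportions (divide by 100).
Σ|p₁ᵢ − p₂ᵢ| = 0.00 + 0.25 + 0.23 + 0.02 = 0.50
D = 1 − ½ × 0.50 = 1 − 0.250 = 0.7500
D = 0.7500 > 0.6 → Yes.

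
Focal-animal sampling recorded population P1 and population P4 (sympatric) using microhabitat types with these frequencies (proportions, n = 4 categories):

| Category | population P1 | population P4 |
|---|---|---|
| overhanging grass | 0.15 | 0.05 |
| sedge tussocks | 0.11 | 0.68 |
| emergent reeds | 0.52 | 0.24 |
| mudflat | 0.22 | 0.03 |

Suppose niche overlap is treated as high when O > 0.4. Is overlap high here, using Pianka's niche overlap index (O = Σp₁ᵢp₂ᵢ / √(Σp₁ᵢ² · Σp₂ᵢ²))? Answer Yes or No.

Yes

Σ p₁ᵢp₂ᵢ = 0.0075 + 0.0748 + 0.1248 + 0.0066 = 0.2137
Σp_1ᵢ² = 0.15² + 0.11² + 0.52² + 0.22² = 0.0225 + 0.0121 + 0.2704 + 0.0484 = 0.3534
Σp_2ᵢ² = 0.05² + 0.68² + 0.24² + 0.03² = 0.0025 + 0.4624 + 0.0576 + 0.0009 = 0.5234
O = 0.2137 / √(0.3534 × 0.5234) = 0.2137 / 0.43008 = 0.4969
O = 0.4969 > 0.4 → Yes.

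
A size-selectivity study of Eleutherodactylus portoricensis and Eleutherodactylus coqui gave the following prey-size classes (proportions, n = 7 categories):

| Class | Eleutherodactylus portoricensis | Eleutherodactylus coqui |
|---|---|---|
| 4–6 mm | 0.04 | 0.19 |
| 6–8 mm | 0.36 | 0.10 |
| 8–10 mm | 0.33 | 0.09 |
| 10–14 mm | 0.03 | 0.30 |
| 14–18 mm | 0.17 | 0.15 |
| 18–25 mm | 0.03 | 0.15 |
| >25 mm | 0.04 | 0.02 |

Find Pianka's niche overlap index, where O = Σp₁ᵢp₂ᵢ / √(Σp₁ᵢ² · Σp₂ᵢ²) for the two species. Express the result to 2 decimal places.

0.50

Σ p₁ᵢp₂ᵢ = 0.0076 + 0.0360 + 0.0297 + 0.0090 + 0.0255 + 0.0045 + 0.0008 = 0.1131
Σp_1ᵢ² = 0.04² + 0.36² + 0.33² + 0.03² + 0.17² + 0.03² + 0.04² = 0.0016 + 0.1296 + 0.1089 + 0.0009 + 0.0289 + 0.0009 + 0.0016 = 0.2724
Σp_2ᵢ² = 0.19² + 0.10² + 0.09² + 0.30² + 0.15² + 0.15² + 0.02² = 0.0361 + 0.0100 + 0.0081 + 0.0900 + 0.0225 + 0.0225 + 0.0004 = 0.1896
O = 0.1131 / √(0.2724 × 0.1896) = 0.1131 / 0.22726 = 0.4977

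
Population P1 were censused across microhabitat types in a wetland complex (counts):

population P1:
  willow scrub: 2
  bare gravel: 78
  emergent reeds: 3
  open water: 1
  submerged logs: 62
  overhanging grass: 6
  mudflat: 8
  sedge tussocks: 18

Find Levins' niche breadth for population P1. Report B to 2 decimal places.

Proportions for population P1 (n=178): 2/178=0.0112, 78/178=0.4382, 3/178=0.0169, 1/178=0.0056, 62/178=0.3483, 6/178=0.0337, 8/178=0.0449, 18/178=0.1011
Σpᵢ² = 0.0112² + 0.4382² + 0.0169² + 0.0056² + 0.3483² + 0.0337² + 0.0449² + 0.1011² = 0.000125 + 0.192019 + 0.000286 + 0.000031 + 0.121313 + 0.001136 + 0.002016 + 0.010221 = 0.327147
B = 1 / 0.327147 = 3.0567

3.06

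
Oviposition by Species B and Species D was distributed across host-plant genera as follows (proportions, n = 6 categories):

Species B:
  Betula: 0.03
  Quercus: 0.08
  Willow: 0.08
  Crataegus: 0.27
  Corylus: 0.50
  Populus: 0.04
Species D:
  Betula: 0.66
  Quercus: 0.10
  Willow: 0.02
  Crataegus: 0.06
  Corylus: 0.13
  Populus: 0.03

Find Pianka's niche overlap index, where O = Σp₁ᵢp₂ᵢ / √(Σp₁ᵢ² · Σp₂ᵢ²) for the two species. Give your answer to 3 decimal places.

Σ p₁ᵢp₂ᵢ = 0.0198 + 0.0080 + 0.0016 + 0.0162 + 0.0650 + 0.0012 = 0.1118
Σp_1ᵢ² = 0.03² + 0.08² + 0.08² + 0.27² + 0.50² + 0.04² = 0.0009 + 0.0064 + 0.0064 + 0.0729 + 0.2500 + 0.0016 = 0.3382
Σp_2ᵢ² = 0.66² + 0.10² + 0.02² + 0.06² + 0.13² + 0.03² = 0.4356 + 0.0100 + 0.0004 + 0.0036 + 0.0169 + 0.0009 = 0.4674
O = 0.1118 / √(0.3382 × 0.4674) = 0.1118 / 0.397586 = 0.28120

0.281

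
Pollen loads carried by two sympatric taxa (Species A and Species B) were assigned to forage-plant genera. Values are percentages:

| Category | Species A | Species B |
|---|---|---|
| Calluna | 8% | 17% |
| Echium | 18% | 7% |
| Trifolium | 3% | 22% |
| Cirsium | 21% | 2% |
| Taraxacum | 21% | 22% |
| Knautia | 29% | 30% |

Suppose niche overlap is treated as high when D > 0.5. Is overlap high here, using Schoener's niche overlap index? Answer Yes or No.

Yes

Convert percentages to proportions (divide by 100).
Σ|p₁ᵢ − p₂ᵢ| = 0.09 + 0.11 + 0.19 + 0.19 + 0.01 + 0.01 = 0.60
D = 1 − ½ × 0.60 = 1 − 0.300 = 0.7000
D = 0.7000 > 0.5 → Yes.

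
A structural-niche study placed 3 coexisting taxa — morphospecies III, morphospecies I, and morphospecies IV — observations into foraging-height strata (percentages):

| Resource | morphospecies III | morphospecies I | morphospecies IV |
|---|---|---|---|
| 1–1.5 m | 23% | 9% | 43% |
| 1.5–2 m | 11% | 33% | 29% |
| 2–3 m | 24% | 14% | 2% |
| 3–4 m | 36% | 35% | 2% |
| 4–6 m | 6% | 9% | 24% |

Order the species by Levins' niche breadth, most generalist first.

morphospecies III > morphospecies I > morphospecies IV

Convert percentages to proportions (divide by 100).
Σp_IIIᵢ² = 0.23² + 0.11² + 0.24² + 0.36² + 0.06² = 0.0529 + 0.0121 + 0.0576 + 0.1296 + 0.0036 = 0.2558
B_III = 1 / 0.2558 = 3.9093
Σp_Iᵢ² = 0.09² + 0.33² + 0.14² + 0.35² + 0.09² = 0.0081 + 0.1089 + 0.0196 + 0.1225 + 0.0081 = 0.2672
B_I = 1 / 0.2672 = 3.7425
Σp_IVᵢ² = 0.43² + 0.29² + 0.02² + 0.02² + 0.24² = 0.1849 + 0.0841 + 0.0004 + 0.0004 + 0.0576 = 0.3274
B_IV = 1 / 0.3274 = 3.0544
Ranking by B (broadest → narrowest): morphospecies III (3.91) > morphospecies I (3.74) > morphospecies IV (3.05)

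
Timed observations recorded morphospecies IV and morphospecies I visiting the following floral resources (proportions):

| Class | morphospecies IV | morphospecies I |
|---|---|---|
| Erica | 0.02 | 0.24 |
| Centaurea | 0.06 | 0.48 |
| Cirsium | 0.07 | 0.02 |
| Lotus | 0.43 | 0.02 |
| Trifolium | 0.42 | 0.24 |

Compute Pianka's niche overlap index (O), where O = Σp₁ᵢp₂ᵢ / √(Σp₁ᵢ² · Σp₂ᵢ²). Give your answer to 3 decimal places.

Σ p₁ᵢp₂ᵢ = 0.0048 + 0.0288 + 0.0014 + 0.0086 + 0.1008 = 0.1444
Σp_1ᵢ² = 0.02² + 0.06² + 0.07² + 0.43² + 0.42² = 0.0004 + 0.0036 + 0.0049 + 0.1849 + 0.1764 = 0.3702
Σp_2ᵢ² = 0.24² + 0.48² + 0.02² + 0.02² + 0.24² = 0.0576 + 0.2304 + 0.0004 + 0.0004 + 0.0576 = 0.3464
O = 0.1444 / √(0.3702 × 0.3464) = 0.1444 / 0.358102 = 0.40324

0.403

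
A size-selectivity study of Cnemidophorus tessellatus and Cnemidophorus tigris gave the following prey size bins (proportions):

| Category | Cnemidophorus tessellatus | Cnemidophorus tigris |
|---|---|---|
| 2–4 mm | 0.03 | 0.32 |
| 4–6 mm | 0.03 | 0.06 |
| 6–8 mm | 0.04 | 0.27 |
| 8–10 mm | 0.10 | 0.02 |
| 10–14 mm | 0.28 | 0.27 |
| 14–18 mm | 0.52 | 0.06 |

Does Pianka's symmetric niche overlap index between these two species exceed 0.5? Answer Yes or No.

Σ p₁ᵢp₂ᵢ = 0.0096 + 0.0018 + 0.0108 + 0.0020 + 0.0756 + 0.0312 = 0.1310
Σp_1ᵢ² = 0.03² + 0.03² + 0.04² + 0.10² + 0.28² + 0.52² = 0.0009 + 0.0009 + 0.0016 + 0.0100 + 0.0784 + 0.2704 = 0.3622
Σp_2ᵢ² = 0.32² + 0.06² + 0.27² + 0.02² + 0.27² + 0.06² = 0.1024 + 0.0036 + 0.0729 + 0.0004 + 0.0729 + 0.0036 = 0.2558
O = 0.1310 / √(0.3622 × 0.2558) = 0.1310 / 0.30439 = 0.4304
O = 0.4304 < 0.5 → No.

No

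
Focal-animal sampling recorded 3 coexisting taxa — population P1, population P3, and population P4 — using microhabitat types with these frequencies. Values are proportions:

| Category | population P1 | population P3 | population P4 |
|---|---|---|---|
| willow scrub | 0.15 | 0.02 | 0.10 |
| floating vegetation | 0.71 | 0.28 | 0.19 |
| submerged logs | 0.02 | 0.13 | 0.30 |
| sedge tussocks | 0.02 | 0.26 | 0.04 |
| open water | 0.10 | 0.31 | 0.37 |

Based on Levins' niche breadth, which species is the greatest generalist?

Σp_P1ᵢ² = 0.15² + 0.71² + 0.02² + 0.02² + 0.10² = 0.0225 + 0.5041 + 0.0004 + 0.0004 + 0.0100 = 0.5374
B_P1 = 1 / 0.5374 = 1.8608
Σp_P3ᵢ² = 0.02² + 0.28² + 0.13² + 0.26² + 0.31² = 0.0004 + 0.0784 + 0.0169 + 0.0676 + 0.0961 = 0.2594
B_P3 = 1 / 0.2594 = 3.8551
Σp_P4ᵢ² = 0.10² + 0.19² + 0.30² + 0.04² + 0.37² = 0.0100 + 0.0361 + 0.0900 + 0.0016 + 0.1369 = 0.2746
B_P4 = 1 / 0.2746 = 3.6417
Highest B → broadest niche (most generalist): population P3 (B = 3.86).

population P3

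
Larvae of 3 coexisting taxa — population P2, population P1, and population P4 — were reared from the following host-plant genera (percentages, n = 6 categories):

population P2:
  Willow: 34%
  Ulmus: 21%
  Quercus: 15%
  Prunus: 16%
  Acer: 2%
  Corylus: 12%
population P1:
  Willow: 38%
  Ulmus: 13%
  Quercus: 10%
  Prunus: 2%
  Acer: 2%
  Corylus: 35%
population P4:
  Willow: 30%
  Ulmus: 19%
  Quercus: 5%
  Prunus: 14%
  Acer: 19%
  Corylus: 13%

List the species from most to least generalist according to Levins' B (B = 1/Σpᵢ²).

Convert percentages to proportions (divide by 100).
Σp_P2ᵢ² = 0.34² + 0.21² + 0.15² + 0.16² + 0.02² + 0.12² = 0.1156 + 0.0441 + 0.0225 + 0.0256 + 0.0004 + 0.0144 = 0.2226
B_P2 = 1 / 0.2226 = 4.4924
Σp_P1ᵢ² = 0.38² + 0.13² + 0.10² + 0.02² + 0.02² + 0.35² = 0.1444 + 0.0169 + 0.0100 + 0.0004 + 0.0004 + 0.1225 = 0.2946
B_P1 = 1 / 0.2946 = 3.3944
Σp_P4ᵢ² = 0.30² + 0.19² + 0.05² + 0.14² + 0.19² + 0.13² = 0.0900 + 0.0361 + 0.0025 + 0.0196 + 0.0361 + 0.0169 = 0.2012
B_P4 = 1 / 0.2012 = 4.9702
Ranking by B (broadest → narrowest): population P4 (4.97) > population P2 (4.49) > population P1 (3.39)

population P4 > population P2 > population P1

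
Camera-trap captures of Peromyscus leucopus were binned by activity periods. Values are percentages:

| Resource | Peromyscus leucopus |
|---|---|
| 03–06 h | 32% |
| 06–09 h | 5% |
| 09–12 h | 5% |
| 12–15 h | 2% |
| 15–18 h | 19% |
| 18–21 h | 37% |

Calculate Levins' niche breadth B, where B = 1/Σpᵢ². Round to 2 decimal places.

3.56

Convert percentages to proportions (divide by 100).
Σpᵢ² = 0.32² + 0.05² + 0.05² + 0.02² + 0.19² + 0.37² = 0.1024 + 0.0025 + 0.0025 + 0.0004 + 0.0361 + 0.1369 = 0.2808
B = 1 / 0.2808 = 3.5613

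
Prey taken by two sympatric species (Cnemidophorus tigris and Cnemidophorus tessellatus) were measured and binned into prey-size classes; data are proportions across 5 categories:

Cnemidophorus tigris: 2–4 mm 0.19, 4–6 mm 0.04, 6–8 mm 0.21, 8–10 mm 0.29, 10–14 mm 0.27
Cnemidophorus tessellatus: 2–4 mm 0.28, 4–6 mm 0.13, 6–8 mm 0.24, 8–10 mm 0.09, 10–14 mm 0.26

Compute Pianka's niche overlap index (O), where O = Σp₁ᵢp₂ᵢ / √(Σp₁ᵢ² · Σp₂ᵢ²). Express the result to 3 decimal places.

0.878

Σ p₁ᵢp₂ᵢ = 0.0532 + 0.0052 + 0.0504 + 0.0261 + 0.0702 = 0.2051
Σp_1ᵢ² = 0.19² + 0.04² + 0.21² + 0.29² + 0.27² = 0.0361 + 0.0016 + 0.0441 + 0.0841 + 0.0729 = 0.2388
Σp_2ᵢ² = 0.28² + 0.13² + 0.24² + 0.09² + 0.26² = 0.0784 + 0.0169 + 0.0576 + 0.0081 + 0.0676 = 0.2286
O = 0.2051 / √(0.2388 × 0.2286) = 0.2051 / 0.233644 = 0.87783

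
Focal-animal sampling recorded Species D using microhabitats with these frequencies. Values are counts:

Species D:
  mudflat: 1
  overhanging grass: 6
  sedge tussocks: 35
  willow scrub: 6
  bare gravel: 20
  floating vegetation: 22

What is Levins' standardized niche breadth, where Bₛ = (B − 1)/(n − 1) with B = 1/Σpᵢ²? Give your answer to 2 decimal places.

0.54

Proportions for Species D (n=90): 1/90=0.0111, 6/90=0.0667, 35/90=0.3889, 6/90=0.0667, 20/90=0.2222, 22/90=0.2444
Σpᵢ² = 0.0111² + 0.0667² + 0.3889² + 0.0667² + 0.2222² + 0.2444² = 0.000123 + 0.004449 + 0.151243 + 0.004449 + 0.049373 + 0.059731 = 0.269368
B = 1 / 0.269368 = 3.7124
Bₛ = (B − 1)/(n − 1) = (3.7124 − 1)/(6 − 1) = 2.7124/5 = 0.5425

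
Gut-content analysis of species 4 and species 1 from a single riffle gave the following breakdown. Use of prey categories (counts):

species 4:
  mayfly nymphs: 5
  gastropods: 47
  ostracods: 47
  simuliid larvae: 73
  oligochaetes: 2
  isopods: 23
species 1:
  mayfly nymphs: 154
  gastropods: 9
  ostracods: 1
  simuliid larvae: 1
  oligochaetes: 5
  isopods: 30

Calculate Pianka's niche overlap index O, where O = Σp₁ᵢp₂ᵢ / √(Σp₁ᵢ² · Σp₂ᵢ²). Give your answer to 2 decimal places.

0.13

Proportions for species 4 (n=197): 5/197=0.0254, 47/197=0.2386, 47/197=0.2386, 73/197=0.3706, 2/197=0.0102, 23/197=0.1168
Proportions for species 1 (n=200): 154/200=0.7700, 9/200=0.0450, 1/200=0.0050, 1/200=0.0050, 5/200=0.0250, 30/200=0.1500
Σ p₁ᵢp₂ᵢ = 0.019558 + 0.010737 + 0.001193 + 0.001853 + 0.000255 + 0.017520 = 0.051116
Σp_1ᵢ² = 0.0254² + 0.2386² + 0.2386² + 0.3706² + 0.0102² + 0.1168² = 0.000645 + 0.056930 + 0.056930 + 0.137344 + 0.000104 + 0.013642 = 0.265595
Σp_2ᵢ² = 0.7700² + 0.0450² + 0.0050² + 0.0050² + 0.0250² + 0.1500² = 0.592900 + 0.002025 + 0.000025 + 0.000025 + 0.000625 + 0.022500 = 0.618100
O = 0.051116 / √(0.265595 × 0.618100) = 0.051116 / 0.4051719 = 0.1262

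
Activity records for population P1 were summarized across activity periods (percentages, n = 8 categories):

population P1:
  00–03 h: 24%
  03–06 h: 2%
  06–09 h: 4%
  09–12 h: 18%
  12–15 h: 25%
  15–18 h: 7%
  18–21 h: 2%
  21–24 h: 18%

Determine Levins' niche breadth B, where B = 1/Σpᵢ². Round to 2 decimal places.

5.20

Convert percentages to proportions (divide by 100).
Σpᵢ² = 0.24² + 0.02² + 0.04² + 0.18² + 0.25² + 0.07² + 0.02² + 0.18² = 0.0576 + 0.0004 + 0.0016 + 0.0324 + 0.0625 + 0.0049 + 0.0004 + 0.0324 = 0.1922
B = 1 / 0.1922 = 5.2029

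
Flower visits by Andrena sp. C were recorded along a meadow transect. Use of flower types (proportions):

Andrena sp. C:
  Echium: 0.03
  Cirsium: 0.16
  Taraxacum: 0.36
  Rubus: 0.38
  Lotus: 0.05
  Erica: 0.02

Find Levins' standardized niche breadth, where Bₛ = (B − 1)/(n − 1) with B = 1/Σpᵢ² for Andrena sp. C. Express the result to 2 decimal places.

0.46

Σpᵢ² = 0.03² + 0.16² + 0.36² + 0.38² + 0.05² + 0.02² = 0.0009 + 0.0256 + 0.1296 + 0.1444 + 0.0025 + 0.0004 = 0.3034
B = 1 / 0.3034 = 3.2960
Bₛ = (B − 1)/(n − 1) = (3.2960 − 1)/(6 − 1) = 2.2960/5 = 0.4592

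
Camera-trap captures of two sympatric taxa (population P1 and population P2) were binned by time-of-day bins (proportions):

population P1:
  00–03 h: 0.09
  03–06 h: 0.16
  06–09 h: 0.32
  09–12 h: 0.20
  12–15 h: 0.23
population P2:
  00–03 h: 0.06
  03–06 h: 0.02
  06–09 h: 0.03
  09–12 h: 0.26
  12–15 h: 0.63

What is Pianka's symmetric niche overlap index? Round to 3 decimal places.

Σ p₁ᵢp₂ᵢ = 0.0054 + 0.0032 + 0.0096 + 0.0520 + 0.1449 = 0.2151
Σp_1ᵢ² = 0.09² + 0.16² + 0.32² + 0.20² + 0.23² = 0.0081 + 0.0256 + 0.1024 + 0.0400 + 0.0529 = 0.2290
Σp_2ᵢ² = 0.06² + 0.02² + 0.03² + 0.26² + 0.63² = 0.0036 + 0.0004 + 0.0009 + 0.0676 + 0.3969 = 0.4694
O = 0.2151 / √(0.2290 × 0.4694) = 0.2151 / 0.327861 = 0.65607

0.656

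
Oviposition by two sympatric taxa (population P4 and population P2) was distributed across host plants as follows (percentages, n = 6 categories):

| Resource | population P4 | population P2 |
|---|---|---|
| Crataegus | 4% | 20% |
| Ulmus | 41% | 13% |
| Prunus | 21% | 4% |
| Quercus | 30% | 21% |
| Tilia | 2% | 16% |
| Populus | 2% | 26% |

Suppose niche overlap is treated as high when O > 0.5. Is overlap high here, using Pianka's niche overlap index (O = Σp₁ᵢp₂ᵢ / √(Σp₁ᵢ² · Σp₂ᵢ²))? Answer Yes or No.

Convert percentages to proportions (divide by 100).
Σ p₁ᵢp₂ᵢ = 0.0080 + 0.0533 + 0.0084 + 0.0630 + 0.0032 + 0.0052 = 0.1411
Σp_1ᵢ² = 0.04² + 0.41² + 0.21² + 0.30² + 0.02² + 0.02² = 0.0016 + 0.1681 + 0.0441 + 0.0900 + 0.0004 + 0.0004 = 0.3046
Σp_2ᵢ² = 0.20² + 0.13² + 0.04² + 0.21² + 0.16² + 0.26² = 0.0400 + 0.0169 + 0.0016 + 0.0441 + 0.0256 + 0.0676 = 0.1958
O = 0.1411 / √(0.3046 × 0.1958) = 0.1411 / 0.24421 = 0.5778
O = 0.5778 > 0.5 → Yes.

Yes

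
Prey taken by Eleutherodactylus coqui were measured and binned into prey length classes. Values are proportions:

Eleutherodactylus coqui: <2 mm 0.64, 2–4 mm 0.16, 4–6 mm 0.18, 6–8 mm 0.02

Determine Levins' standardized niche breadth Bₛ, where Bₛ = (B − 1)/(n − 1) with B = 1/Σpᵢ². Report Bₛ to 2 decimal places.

Σpᵢ² = 0.64² + 0.16² + 0.18² + 0.02² = 0.4096 + 0.0256 + 0.0324 + 0.0004 = 0.4680
B = 1 / 0.4680 = 2.1368
Bₛ = (B − 1)/(n − 1) = (2.1368 − 1)/(4 − 1) = 1.1368/3 = 0.3789

0.38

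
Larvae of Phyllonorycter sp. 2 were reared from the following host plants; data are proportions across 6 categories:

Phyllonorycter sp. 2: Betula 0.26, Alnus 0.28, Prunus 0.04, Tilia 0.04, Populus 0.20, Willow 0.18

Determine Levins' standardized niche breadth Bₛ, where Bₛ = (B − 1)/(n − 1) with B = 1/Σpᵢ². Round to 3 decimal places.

0.703

Σpᵢ² = 0.26² + 0.28² + 0.04² + 0.04² + 0.20² + 0.18² = 0.0676 + 0.0784 + 0.0016 + 0.0016 + 0.0400 + 0.0324 = 0.2216
B = 1 / 0.2216 = 4.51264
Bₛ = (B − 1)/(n − 1) = (4.51264 − 1)/(6 − 1) = 3.51264/5 = 0.70253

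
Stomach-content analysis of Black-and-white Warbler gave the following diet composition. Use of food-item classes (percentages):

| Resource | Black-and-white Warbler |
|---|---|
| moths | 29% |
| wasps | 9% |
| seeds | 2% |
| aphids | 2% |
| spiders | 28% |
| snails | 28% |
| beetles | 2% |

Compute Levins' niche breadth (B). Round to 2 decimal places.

4.00

Convert percentages to proportions (divide by 100).
Σpᵢ² = 0.29² + 0.09² + 0.02² + 0.02² + 0.28² + 0.28² + 0.02² = 0.0841 + 0.0081 + 0.0004 + 0.0004 + 0.0784 + 0.0784 + 0.0004 = 0.2502
B = 1 / 0.2502 = 3.9968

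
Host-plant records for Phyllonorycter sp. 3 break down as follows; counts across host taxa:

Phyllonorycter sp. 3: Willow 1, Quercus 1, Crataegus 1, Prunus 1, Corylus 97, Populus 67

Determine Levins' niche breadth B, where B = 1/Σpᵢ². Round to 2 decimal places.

Proportions for Phyllonorycter sp. 3 (n=168): 1/168=0.0060, 1/168=0.0060, 1/168=0.0060, 1/168=0.0060, 97/168=0.5774, 67/168=0.3988
Σpᵢ² = 0.0060² + 0.0060² + 0.0060² + 0.0060² + 0.5774² + 0.3988² = 0.000036 + 0.000036 + 0.000036 + 0.000036 + 0.333391 + 0.159041 = 0.492576
B = 1 / 0.492576 = 2.0301

2.03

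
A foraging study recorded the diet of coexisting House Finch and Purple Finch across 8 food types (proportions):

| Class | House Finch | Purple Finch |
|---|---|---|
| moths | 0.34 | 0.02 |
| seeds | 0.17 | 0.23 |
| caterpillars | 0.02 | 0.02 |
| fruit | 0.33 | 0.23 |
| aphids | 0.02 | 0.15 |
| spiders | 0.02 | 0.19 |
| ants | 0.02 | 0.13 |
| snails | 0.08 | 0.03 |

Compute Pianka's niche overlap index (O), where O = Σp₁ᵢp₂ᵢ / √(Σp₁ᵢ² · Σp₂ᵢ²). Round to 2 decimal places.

Σ p₁ᵢp₂ᵢ = 0.0068 + 0.0391 + 0.0004 + 0.0759 + 0.0030 + 0.0038 + 0.0026 + 0.0024 = 0.1340
Σp_1ᵢ² = 0.34² + 0.17² + 0.02² + 0.33² + 0.02² + 0.02² + 0.02² + 0.08² = 0.1156 + 0.0289 + 0.0004 + 0.1089 + 0.0004 + 0.0004 + 0.0004 + 0.0064 = 0.2614
Σp_2ᵢ² = 0.02² + 0.23² + 0.02² + 0.23² + 0.15² + 0.19² + 0.13² + 0.03² = 0.0004 + 0.0529 + 0.0004 + 0.0529 + 0.0225 + 0.0361 + 0.0169 + 0.0009 = 0.1830
O = 0.1340 / √(0.2614 × 0.1830) = 0.1340 / 0.21871 = 0.6127

0.61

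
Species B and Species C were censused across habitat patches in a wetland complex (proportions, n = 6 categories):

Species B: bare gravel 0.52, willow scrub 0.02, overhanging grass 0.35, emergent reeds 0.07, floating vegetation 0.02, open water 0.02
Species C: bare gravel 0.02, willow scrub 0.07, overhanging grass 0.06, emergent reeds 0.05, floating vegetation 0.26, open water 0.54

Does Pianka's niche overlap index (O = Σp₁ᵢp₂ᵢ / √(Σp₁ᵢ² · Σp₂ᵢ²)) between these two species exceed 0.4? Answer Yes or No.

No

Σ p₁ᵢp₂ᵢ = 0.0104 + 0.0014 + 0.0210 + 0.0035 + 0.0052 + 0.0108 = 0.0523
Σp_1ᵢ² = 0.52² + 0.02² + 0.35² + 0.07² + 0.02² + 0.02² = 0.2704 + 0.0004 + 0.1225 + 0.0049 + 0.0004 + 0.0004 = 0.3990
Σp_2ᵢ² = 0.02² + 0.07² + 0.06² + 0.05² + 0.26² + 0.54² = 0.0004 + 0.0049 + 0.0036 + 0.0025 + 0.0676 + 0.2916 = 0.3706
O = 0.0523 / √(0.3990 × 0.3706) = 0.0523 / 0.38454 = 0.1360
O = 0.1360 < 0.4 → No.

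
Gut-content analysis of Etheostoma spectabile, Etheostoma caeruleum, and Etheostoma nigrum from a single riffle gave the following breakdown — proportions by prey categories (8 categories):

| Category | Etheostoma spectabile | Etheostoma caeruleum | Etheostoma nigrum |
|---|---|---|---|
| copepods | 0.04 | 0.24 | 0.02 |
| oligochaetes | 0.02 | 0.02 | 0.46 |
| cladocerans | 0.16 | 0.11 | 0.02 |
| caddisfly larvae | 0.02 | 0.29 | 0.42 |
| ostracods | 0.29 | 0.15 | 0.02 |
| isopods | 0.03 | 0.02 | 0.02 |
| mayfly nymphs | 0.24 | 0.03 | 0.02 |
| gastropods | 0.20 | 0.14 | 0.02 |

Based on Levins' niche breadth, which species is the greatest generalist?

Σp_specᵢ² = 0.04² + 0.02² + 0.16² + 0.02² + 0.29² + 0.03² + 0.24² + 0.20² = 0.0016 + 0.0004 + 0.0256 + 0.0004 + 0.0841 + 0.0009 + 0.0576 + 0.0400 = 0.2106
B_spec = 1 / 0.2106 = 4.7483
Σp_caerᵢ² = 0.24² + 0.02² + 0.11² + 0.29² + 0.15² + 0.02² + 0.03² + 0.14² = 0.0576 + 0.0004 + 0.0121 + 0.0841 + 0.0225 + 0.0004 + 0.0009 + 0.0196 = 0.1976
B_caer = 1 / 0.1976 = 5.0607
Σp_nigrᵢ² = 0.02² + 0.46² + 0.02² + 0.42² + 0.02² + 0.02² + 0.02² + 0.02² = 0.0004 + 0.2116 + 0.0004 + 0.1764 + 0.0004 + 0.0004 + 0.0004 + 0.0004 = 0.3904
B_nigr = 1 / 0.3904 = 2.5615
Highest B → broadest niche (most generalist): Etheostoma caeruleum (B = 5.06).

Etheostoma caeruleum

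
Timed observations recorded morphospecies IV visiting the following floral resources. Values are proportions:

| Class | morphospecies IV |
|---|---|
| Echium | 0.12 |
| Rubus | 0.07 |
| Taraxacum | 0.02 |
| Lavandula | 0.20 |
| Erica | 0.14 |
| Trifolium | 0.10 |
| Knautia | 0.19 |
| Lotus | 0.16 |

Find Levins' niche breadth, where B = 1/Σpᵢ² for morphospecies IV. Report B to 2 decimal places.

Σpᵢ² = 0.12² + 0.07² + 0.02² + 0.20² + 0.14² + 0.10² + 0.19² + 0.16² = 0.0144 + 0.0049 + 0.0004 + 0.0400 + 0.0196 + 0.0100 + 0.0361 + 0.0256 = 0.1510
B = 1 / 0.1510 = 6.6225

6.62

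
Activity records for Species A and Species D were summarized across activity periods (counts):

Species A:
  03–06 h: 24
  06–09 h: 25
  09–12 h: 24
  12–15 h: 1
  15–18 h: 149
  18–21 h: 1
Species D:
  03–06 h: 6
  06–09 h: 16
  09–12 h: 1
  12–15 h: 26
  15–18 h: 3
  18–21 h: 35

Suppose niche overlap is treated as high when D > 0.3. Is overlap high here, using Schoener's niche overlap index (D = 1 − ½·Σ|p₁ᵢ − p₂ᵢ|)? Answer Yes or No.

No

Proportions for Species A (n=224): 24/224=0.1071, 25/224=0.1116, 24/224=0.1071, 1/224=0.0045, 149/224=0.6652, 1/224=0.0045
Proportions for Species D (n=87): 6/87=0.0690, 16/87=0.1839, 1/87=0.0115, 26/87=0.2989, 3/87=0.0345, 35/87=0.4023
Σ|p₁ᵢ − p₂ᵢ| = 0.0381 + 0.0723 + 0.0956 + 0.2944 + 0.6307 + 0.3978 = 1.5289
D = 1 − ½ × 1.5289 = 1 − 0.76445 = 0.23555
D = 0.23555 < 0.3 → No.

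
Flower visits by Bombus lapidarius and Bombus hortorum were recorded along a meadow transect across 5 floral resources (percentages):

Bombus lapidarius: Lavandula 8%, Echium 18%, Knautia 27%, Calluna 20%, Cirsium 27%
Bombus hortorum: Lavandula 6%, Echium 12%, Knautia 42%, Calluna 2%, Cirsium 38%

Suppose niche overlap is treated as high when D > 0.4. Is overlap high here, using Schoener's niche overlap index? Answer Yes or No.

Convert percentages to proportions (divide by 100).
Σ|p₁ᵢ − p₂ᵢ| = 0.02 + 0.06 + 0.15 + 0.18 + 0.11 = 0.52
D = 1 − ½ × 0.52 = 1 − 0.260 = 0.7400
D = 0.7400 > 0.4 → Yes.

Yes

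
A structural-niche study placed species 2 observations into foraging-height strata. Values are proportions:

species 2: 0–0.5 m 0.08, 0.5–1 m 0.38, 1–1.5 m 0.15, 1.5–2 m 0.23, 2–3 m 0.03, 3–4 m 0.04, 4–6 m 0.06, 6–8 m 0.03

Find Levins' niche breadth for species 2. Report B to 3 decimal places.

Σpᵢ² = 0.08² + 0.38² + 0.15² + 0.23² + 0.03² + 0.04² + 0.06² + 0.03² = 0.0064 + 0.1444 + 0.0225 + 0.0529 + 0.0009 + 0.0016 + 0.0036 + 0.0009 = 0.2332
B = 1 / 0.2332 = 4.28816

4.288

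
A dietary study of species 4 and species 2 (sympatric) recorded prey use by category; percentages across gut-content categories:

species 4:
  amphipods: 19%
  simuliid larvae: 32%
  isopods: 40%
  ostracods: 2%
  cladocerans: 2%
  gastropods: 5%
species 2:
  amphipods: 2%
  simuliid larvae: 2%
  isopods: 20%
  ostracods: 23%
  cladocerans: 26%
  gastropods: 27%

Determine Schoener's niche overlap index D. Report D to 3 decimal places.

Convert percentages to proportions (divide by 100).
Σ|p₁ᵢ − p₂ᵢ| = 0.17 + 0.30 + 0.20 + 0.21 + 0.24 + 0.22 = 1.34
D = 1 − ½ × 1.34 = 1 − 0.670 = 0.33000

0.330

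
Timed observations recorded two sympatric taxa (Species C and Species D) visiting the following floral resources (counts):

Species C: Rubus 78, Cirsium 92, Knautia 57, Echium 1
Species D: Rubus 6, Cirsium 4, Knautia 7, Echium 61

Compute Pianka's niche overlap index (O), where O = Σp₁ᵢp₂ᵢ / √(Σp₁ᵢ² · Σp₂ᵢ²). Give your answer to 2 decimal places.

0.16

Proportions for Species C (n=228): 78/228=0.3421, 92/228=0.4035, 57/228=0.2500, 1/228=0.0044
Proportions for Species D (n=78): 6/78=0.0769, 4/78=0.0513, 7/78=0.0897, 61/78=0.7821
Σ p₁ᵢp₂ᵢ = 0.026307 + 0.020700 + 0.022425 + 0.003441 = 0.072873
Σp_1ᵢ² = 0.3421² + 0.4035² + 0.2500² + 0.0044² = 0.117032 + 0.162812 + 0.062500 + 0.000019 = 0.342363
Σp_2ᵢ² = 0.0769² + 0.0513² + 0.0897² + 0.7821² = 0.005914 + 0.002632 + 0.008046 + 0.611680 = 0.628272
O = 0.072873 / √(0.342363 × 0.628272) = 0.072873 / 0.4637856 = 0.1571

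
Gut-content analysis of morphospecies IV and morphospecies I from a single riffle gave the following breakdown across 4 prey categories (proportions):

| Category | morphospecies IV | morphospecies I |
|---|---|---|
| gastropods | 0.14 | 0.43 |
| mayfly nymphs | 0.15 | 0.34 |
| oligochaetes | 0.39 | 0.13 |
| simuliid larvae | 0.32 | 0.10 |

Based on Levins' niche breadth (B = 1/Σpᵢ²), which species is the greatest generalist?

Σp_IVᵢ² = 0.14² + 0.15² + 0.39² + 0.32² = 0.0196 + 0.0225 + 0.1521 + 0.1024 = 0.2966
B_IV = 1 / 0.2966 = 3.3715
Σp_Iᵢ² = 0.43² + 0.34² + 0.13² + 0.10² = 0.1849 + 0.1156 + 0.0169 + 0.0100 = 0.3274
B_I = 1 / 0.3274 = 3.0544
Highest B → broadest niche (most generalist): morphospecies IV (B = 3.37).

morphospecies IV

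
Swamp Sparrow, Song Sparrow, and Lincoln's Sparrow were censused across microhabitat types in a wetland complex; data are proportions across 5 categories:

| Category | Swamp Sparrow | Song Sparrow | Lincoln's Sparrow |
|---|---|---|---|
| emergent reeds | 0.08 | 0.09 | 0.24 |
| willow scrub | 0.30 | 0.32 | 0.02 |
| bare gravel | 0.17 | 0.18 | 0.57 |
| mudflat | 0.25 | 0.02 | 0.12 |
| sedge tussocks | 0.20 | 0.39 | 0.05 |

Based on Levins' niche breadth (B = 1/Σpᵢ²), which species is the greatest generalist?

Σp_Swamᵢ² = 0.08² + 0.30² + 0.17² + 0.25² + 0.20² = 0.0064 + 0.0900 + 0.0289 + 0.0625 + 0.0400 = 0.2278
B_Swam = 1 / 0.2278 = 4.3898
Σp_Songᵢ² = 0.09² + 0.32² + 0.18² + 0.02² + 0.39² = 0.0081 + 0.1024 + 0.0324 + 0.0004 + 0.1521 = 0.2954
B_Song = 1 / 0.2954 = 3.3852
Σp_Lincᵢ² = 0.24² + 0.02² + 0.57² + 0.12² + 0.05² = 0.0576 + 0.0004 + 0.3249 + 0.0144 + 0.0025 = 0.3998
B_Linc = 1 / 0.3998 = 2.5013
Highest B → broadest niche (most generalist): Swamp Sparrow (B = 4.39).

Swamp Sparrow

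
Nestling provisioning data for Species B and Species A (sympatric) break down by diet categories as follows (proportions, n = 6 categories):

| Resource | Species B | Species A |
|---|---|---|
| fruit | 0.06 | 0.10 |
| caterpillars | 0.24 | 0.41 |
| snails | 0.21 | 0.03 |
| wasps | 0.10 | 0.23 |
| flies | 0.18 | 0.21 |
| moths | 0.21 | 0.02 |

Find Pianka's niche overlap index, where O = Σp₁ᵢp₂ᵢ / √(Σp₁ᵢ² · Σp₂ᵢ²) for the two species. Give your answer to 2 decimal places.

0.76

Σ p₁ᵢp₂ᵢ = 0.0060 + 0.0984 + 0.0063 + 0.0230 + 0.0378 + 0.0042 = 0.1757
Σp_1ᵢ² = 0.06² + 0.24² + 0.21² + 0.10² + 0.18² + 0.21² = 0.0036 + 0.0576 + 0.0441 + 0.0100 + 0.0324 + 0.0441 = 0.1918
Σp_2ᵢ² = 0.10² + 0.41² + 0.03² + 0.23² + 0.21² + 0.02² = 0.0100 + 0.1681 + 0.0009 + 0.0529 + 0.0441 + 0.0004 = 0.2764
O = 0.1757 / √(0.1918 × 0.2764) = 0.1757 / 0.23025 = 0.7631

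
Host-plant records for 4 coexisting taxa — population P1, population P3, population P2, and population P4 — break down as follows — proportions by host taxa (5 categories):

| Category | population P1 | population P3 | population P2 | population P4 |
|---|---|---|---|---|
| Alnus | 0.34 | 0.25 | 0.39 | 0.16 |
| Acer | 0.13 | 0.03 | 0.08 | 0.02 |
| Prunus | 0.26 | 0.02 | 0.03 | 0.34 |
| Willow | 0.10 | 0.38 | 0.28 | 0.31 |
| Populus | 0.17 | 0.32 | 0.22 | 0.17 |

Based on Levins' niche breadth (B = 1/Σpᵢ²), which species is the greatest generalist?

Σp_P1ᵢ² = 0.34² + 0.13² + 0.26² + 0.10² + 0.17² = 0.1156 + 0.0169 + 0.0676 + 0.0100 + 0.0289 = 0.2390
B_P1 = 1 / 0.2390 = 4.1841
Σp_P3ᵢ² = 0.25² + 0.03² + 0.02² + 0.38² + 0.32² = 0.0625 + 0.0009 + 0.0004 + 0.1444 + 0.1024 = 0.3106
B_P3 = 1 / 0.3106 = 3.2196
Σp_P2ᵢ² = 0.39² + 0.08² + 0.03² + 0.28² + 0.22² = 0.1521 + 0.0064 + 0.0009 + 0.0784 + 0.0484 = 0.2862
B_P2 = 1 / 0.2862 = 3.4941
Σp_P4ᵢ² = 0.16² + 0.02² + 0.34² + 0.31² + 0.17² = 0.0256 + 0.0004 + 0.1156 + 0.0961 + 0.0289 = 0.2666
B_P4 = 1 / 0.2666 = 3.7509
Highest B → broadest niche (most generalist): population P1 (B = 4.18).

population P1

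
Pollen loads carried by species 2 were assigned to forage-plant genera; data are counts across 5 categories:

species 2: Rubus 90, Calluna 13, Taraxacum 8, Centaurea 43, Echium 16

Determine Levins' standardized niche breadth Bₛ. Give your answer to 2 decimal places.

Proportions for species 2 (n=170): 90/170=0.5294, 13/170=0.0765, 8/170=0.0471, 43/170=0.2529, 16/170=0.0941
Σpᵢ² = 0.5294² + 0.0765² + 0.0471² + 0.2529² + 0.0941² = 0.280264 + 0.005852 + 0.002218 + 0.063958 + 0.008855 = 0.361147
B = 1 / 0.361147 = 2.7690
Bₛ = (B − 1)/(n − 1) = (2.7690 − 1)/(5 − 1) = 1.7690/4 = 0.4423

0.44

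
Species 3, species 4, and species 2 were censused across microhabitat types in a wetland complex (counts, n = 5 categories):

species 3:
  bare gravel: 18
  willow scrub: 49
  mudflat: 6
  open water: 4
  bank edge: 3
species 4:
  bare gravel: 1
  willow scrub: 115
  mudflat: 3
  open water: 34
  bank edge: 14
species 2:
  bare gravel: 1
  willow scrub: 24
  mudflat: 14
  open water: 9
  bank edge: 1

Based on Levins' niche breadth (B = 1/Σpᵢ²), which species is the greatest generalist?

Proportions for species 3 (n=80): 18/80=0.2250, 49/80=0.6125, 6/80=0.0750, 4/80=0.0500, 3/80=0.0375
Proportions for species 4 (n=167): 1/167=0.0060, 115/167=0.6886, 3/167=0.0180, 34/167=0.2036, 14/167=0.0838
Proportions for species 2 (n=49): 1/49=0.0204, 24/49=0.4898, 14/49=0.2857, 9/49=0.1837, 1/49=0.0204
Σp_3ᵢ² = 0.2250² + 0.6125² + 0.0750² + 0.0500² + 0.0375² = 0.050625 + 0.375156 + 0.005625 + 0.002500 + 0.001406 = 0.435312
B_3 = 1 / 0.435312 = 2.2972
Σp_4ᵢ² = 0.0060² + 0.6886² + 0.0180² + 0.2036² + 0.0838² = 0.000036 + 0.474170 + 0.000324 + 0.041453 + 0.007022 = 0.523005
B_4 = 1 / 0.523005 = 1.9120
Σp_2ᵢ² = 0.0204² + 0.4898² + 0.2857² + 0.1837² + 0.0204² = 0.000416 + 0.239904 + 0.081624 + 0.033746 + 0.000416 = 0.356106
B_2 = 1 / 0.356106 = 2.8082
Highest B → broadest niche (most generalist): species 2 (B = 2.81).

species 2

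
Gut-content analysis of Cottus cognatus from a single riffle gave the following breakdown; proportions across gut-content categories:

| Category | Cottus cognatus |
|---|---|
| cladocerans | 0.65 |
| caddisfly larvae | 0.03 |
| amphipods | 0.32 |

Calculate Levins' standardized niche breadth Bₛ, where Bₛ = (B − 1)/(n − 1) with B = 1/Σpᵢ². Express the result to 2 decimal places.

0.45

Σpᵢ² = 0.65² + 0.03² + 0.32² = 0.4225 + 0.0009 + 0.1024 = 0.5258
B = 1 / 0.5258 = 1.9019
Bₛ = (B − 1)/(n − 1) = (1.9019 − 1)/(3 − 1) = 0.9019/2 = 0.4510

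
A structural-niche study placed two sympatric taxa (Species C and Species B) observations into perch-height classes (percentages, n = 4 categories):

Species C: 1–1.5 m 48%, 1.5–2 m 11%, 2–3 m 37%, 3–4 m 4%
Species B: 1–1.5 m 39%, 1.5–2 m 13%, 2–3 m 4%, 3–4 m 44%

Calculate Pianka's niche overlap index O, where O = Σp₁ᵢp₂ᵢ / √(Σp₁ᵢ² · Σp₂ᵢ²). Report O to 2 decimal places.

0.63

Convert percentages to proportions (divide by 100).
Σ p₁ᵢp₂ᵢ = 0.1872 + 0.0143 + 0.0148 + 0.0176 = 0.2339
Σp_1ᵢ² = 0.48² + 0.11² + 0.37² + 0.04² = 0.2304 + 0.0121 + 0.1369 + 0.0016 = 0.3810
Σp_2ᵢ² = 0.39² + 0.13² + 0.04² + 0.44² = 0.1521 + 0.0169 + 0.0016 + 0.1936 = 0.3642
O = 0.2339 / √(0.3810 × 0.3642) = 0.2339 / 0.37251 = 0.6279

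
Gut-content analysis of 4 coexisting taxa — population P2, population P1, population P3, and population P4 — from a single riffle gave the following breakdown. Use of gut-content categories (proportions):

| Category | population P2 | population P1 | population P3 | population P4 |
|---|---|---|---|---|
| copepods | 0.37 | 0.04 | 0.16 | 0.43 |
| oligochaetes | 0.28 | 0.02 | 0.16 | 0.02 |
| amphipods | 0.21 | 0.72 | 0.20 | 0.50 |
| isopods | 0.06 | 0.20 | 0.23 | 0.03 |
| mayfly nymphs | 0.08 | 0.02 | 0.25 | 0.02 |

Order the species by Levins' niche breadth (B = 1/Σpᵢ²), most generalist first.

Σp_P2ᵢ² = 0.37² + 0.28² + 0.21² + 0.06² + 0.08² = 0.1369 + 0.0784 + 0.0441 + 0.0036 + 0.0064 = 0.2694
B_P2 = 1 / 0.2694 = 3.7120
Σp_P1ᵢ² = 0.04² + 0.02² + 0.72² + 0.20² + 0.02² = 0.0016 + 0.0004 + 0.5184 + 0.0400 + 0.0004 = 0.5608
B_P1 = 1 / 0.5608 = 1.7832
Σp_P3ᵢ² = 0.16² + 0.16² + 0.20² + 0.23² + 0.25² = 0.0256 + 0.0256 + 0.0400 + 0.0529 + 0.0625 = 0.2066
B_P3 = 1 / 0.2066 = 4.8403
Σp_P4ᵢ² = 0.43² + 0.02² + 0.50² + 0.03² + 0.02² = 0.1849 + 0.0004 + 0.2500 + 0.0009 + 0.0004 = 0.4366
B_P4 = 1 / 0.4366 = 2.2904
Ranking by B (broadest → narrowest): population P3 (4.84) > population P2 (3.71) > population P4 (2.29) > population P1 (1.78)

population P3 > population P2 > population P4 > population P1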